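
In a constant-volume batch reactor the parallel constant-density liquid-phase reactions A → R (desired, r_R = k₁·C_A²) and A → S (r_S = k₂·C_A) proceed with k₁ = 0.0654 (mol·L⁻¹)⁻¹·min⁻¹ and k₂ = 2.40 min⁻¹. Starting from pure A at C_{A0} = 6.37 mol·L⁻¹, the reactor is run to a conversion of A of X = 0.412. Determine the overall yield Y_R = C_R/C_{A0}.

0.0498

C_A = C_{A0}(1−X) = 3.746 mol·L⁻¹.
Along a PFR/batch, dC_S/dC_A = −r_S/(r_R+r_S) = −k₂/(k₂+k₁·C_A).
Integrating from C_{A0} to C_A: C_S = (2.40/0.0654)·ln[(2.40+0.0654·6.37)/(2.40+0.0654·3.75)] = 36.70·ln(2.817/2.645) = 2.307 mol·L⁻¹.
Then C_R = (C_{A0}−C_A) − C_S = 2.624 − 2.307 = 0.3171 mol·L⁻¹.
Y_R = C_R/C_{A0} = 0.3171/6.37 = 0.0498.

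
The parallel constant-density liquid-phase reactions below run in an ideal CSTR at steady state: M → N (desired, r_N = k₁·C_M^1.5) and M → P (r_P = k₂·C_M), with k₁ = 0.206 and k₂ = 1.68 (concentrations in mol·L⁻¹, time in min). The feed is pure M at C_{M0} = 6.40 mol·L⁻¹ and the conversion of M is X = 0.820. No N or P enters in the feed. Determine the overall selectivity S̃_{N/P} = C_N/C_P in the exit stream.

Exit C_M = C_{M0}(1−X) = 6.40×0.180 = 1.152 mol·L⁻¹.
In a CSTR the entire volume is at exit conditions, so r_N = 0.206×1.152^1.5 = 0.2547 and r_P = 1.68×1.152 = 1.935.
Overall selectivity = C_N/C_P = r_Nτ/(r_Pτ) = r_N/r_P = 0.132.

0.132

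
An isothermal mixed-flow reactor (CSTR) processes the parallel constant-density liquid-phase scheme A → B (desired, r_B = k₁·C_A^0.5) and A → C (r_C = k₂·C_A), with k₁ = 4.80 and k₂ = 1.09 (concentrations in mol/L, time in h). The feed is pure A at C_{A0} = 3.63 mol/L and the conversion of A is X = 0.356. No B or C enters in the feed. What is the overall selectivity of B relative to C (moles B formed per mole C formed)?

Exit C_A = C_{A0}(1−X) = 3.63×0.644 = 2.338 mol/L.
In a CSTR the entire volume is at exit conditions, so r_B = 4.80×2.338^0.5 = 7.339 and r_C = 1.09×2.338 = 2.548.
Overall selectivity = C_B/C_C = r_Bτ/(r_Cτ) = r_B/r_C = 2.88.

2.88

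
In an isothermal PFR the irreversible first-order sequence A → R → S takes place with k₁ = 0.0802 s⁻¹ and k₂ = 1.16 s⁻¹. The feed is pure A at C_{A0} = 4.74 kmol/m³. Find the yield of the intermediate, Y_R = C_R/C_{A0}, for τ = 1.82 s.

0.0552

For first-order series with pure A initially, C_R(τ) = k₁C_{A0}/(k₂−k₁)·(e^(−k₁τ) − e^(−k₂τ)).
e^(−k₁τ) = e^(−0.0802×1.82) = e^(−0.1460) = 0.8642; e^(−k₂τ) = e^(−2.111) = 0.1211.
C_R = 0.0802×4.74/(1.16−0.0802) × (0.8642−0.1211) = 0.3521×0.7431 = 0.2616 kmol/m³.
Y_R = C_R/C_{A0} = 0.2616/4.74 = 0.0552.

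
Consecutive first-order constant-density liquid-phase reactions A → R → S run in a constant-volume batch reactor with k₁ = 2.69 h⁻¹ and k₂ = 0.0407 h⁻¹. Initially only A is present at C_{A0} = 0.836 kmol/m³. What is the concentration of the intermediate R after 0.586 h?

0.653 kmol/m³

Solving the coupled first-order balances gives C_R(t) = [k₁/(k₂−k₁)]·C_{A0}·(e^(−k₁t) − e^(−k₂t)).
e^(−k₁t) = e^(−2.69×0.586) = e^(−1.576) = 0.2067; e^(−k₂t) = e^(−0.02385) = 0.9764.
C_R = 2.69×0.836/(0.0407−2.69) × (0.2067−0.9764) = (-0.8488)×(-0.7697) = 0.6534 kmol/m³.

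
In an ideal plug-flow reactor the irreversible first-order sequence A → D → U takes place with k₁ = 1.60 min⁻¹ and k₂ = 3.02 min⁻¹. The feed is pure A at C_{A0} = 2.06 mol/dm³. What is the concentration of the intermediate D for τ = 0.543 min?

0.523 mol/dm³

The intermediate concentration in a first-order A→B→C sequence is C_D = k₁C_{A0}(e^(−k₁τ) − e^(−k₂τ))/(k₂−k₁).
e^(−k₁τ) = e^(−1.60×0.543) = e^(−0.8688) = 0.4195; e^(−k₂τ) = e^(−1.640) = 0.1940.
C_D = 1.60×2.06/(3.02−1.60) × (0.4195−0.1940) = 2.321×0.2254 = 0.5233 mol/dm³.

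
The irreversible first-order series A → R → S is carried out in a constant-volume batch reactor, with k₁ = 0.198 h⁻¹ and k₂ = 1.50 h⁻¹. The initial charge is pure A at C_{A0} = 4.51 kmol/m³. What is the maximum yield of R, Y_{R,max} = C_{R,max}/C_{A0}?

At the optimum, C_{R,max}/C_{A0} = (k₁/k₂)^[k₂/(k₂−k₁)].
= (0.198/1.50)^(1.50/(1.50−0.198)) = (0.1320)^(1.152) = 0.09701.

0.0970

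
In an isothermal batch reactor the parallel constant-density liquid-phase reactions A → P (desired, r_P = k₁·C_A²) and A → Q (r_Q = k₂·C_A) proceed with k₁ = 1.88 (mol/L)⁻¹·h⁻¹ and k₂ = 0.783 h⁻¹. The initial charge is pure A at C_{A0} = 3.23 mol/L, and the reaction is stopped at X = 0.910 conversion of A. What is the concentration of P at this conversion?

C_A = C_{A0}(1−X) = 0.2907 mol/L.
Along a PFR/batch, dC_Q/dC_A = −r_Q/(r_P+r_Q) = −k₂/(k₂+k₁·C_A).
Integrating from C_{A0} to C_A: C_Q = (0.783/1.88)·ln[(0.783+1.88·3.23)/(0.783+1.88·0.291)] = 0.4165·ln(6.855/1.330) = 0.6831 mol/L.
Then C_P = (C_{A0}−C_A) − C_Q = 2.939 − 0.6831 = 2.256 mol/L.

2.26 mol/L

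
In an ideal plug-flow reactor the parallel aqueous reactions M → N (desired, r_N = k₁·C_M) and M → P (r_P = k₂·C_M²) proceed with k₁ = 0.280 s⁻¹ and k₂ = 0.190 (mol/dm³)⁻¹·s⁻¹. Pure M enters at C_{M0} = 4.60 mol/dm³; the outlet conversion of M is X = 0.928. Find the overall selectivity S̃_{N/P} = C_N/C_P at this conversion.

C_M = C_{M0}(1−X) = 0.3312 mol/dm³.
Along a PFR/batch, dC_N/dC_M = −r_N/(r_N+r_P) = −k₁/(k₁+k₂·C_M).
Integrating from C_{M0} to C_M: C_N = (0.280/0.190)·ln[(0.280+0.190·4.60)/(0.280+0.190·0.331)] = 1.474·ln(1.154/0.3429) = 1.788 mol/dm³.
C_P = (C_{M0}−C_M)−C_N = 2.481 mol/dm³; S̃_{N/P} = 1.788/2.481 = 0.721.

0.721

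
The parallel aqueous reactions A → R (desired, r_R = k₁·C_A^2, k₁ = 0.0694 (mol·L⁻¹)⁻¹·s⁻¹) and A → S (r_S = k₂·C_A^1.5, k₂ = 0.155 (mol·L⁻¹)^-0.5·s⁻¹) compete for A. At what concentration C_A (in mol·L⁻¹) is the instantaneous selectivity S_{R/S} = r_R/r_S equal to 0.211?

S_{R/S} = (k₁/k₂)·C_A^0.5 ⇒ C_A = (S·k₂/k₁)^(2).
= (0.211×0.155/0.0694)^(2) = (0.4713)^(2) = 0.222 mol·L⁻¹.

0.222 mol·L⁻¹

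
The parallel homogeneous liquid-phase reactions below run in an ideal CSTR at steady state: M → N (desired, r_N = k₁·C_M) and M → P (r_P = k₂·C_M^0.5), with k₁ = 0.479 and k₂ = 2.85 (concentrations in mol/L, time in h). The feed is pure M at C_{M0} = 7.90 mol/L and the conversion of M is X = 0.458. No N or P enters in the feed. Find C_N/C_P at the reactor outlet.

0.348

Exit C_M = C_{M0}(1−X) = 7.90×0.542 = 4.282 mol/L.
A CSTR operates uniformly at the exit composition, giving r_N = 2.051 and r_P = 5.897 (each k·C_M^n at C_M = 4.282).
Overall selectivity = C_N/C_P = r_Nτ/(r_Pτ) = r_N/r_P = 0.348.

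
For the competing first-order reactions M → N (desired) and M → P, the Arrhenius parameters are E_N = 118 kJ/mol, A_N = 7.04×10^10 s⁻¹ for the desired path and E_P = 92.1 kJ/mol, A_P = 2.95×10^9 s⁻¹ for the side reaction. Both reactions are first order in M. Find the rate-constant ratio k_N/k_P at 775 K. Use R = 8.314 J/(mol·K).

Since both paths have the same order in M, the concentration cancels and S_{N/P} = k_N/k_P = (A_N/A_P)·exp[(E_P−E_N)/(RT)].
(E_P−E_N)/(RT) = (92.1−118)×10³/(8.314×775) = -25900/6443 = -4.020.
k_N/k_P = (7.04×10^10/2.95×10^9)·exp(-4.020) = 23.86 × 0.01796 = 0.429.

0.429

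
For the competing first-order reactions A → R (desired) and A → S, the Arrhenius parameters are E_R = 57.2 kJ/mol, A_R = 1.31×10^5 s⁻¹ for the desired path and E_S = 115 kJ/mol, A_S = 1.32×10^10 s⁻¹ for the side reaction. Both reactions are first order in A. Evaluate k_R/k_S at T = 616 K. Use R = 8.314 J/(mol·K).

k_R/k_S = (A_R/A_S)·exp[−(E_R−E_S)/(RT)] = (A_R/A_S)·exp[(E_S−E_R)/(RT)].
(E_S−E_R)/(RT) = (115−57.2)×10³/(8.314×616) = 57800/5121 = 11.29.
k_R/k_S = (1.31×10^5/1.32×10^10)·exp(11.29) = 9.924×10^-6 × 79692 = 0.791.
Since E_R < E_S, lowering the temperature improves selectivity toward R.

0.791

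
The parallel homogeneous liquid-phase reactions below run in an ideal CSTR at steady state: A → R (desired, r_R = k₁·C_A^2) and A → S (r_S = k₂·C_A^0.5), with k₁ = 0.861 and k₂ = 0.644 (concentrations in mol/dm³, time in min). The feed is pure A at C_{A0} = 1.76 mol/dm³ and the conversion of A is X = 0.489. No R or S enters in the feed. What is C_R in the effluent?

0.459 mol/dm³

Exit C_A = C_{A0}(1−X) = 1.76×0.511 = 0.8994 mol/dm³.
In a CSTR the entire volume is at exit conditions, so r_R = 0.861×0.8994^2 = 0.6964 and r_S = 0.644×0.8994^0.5 = 0.6107.
Fraction of consumed A going to R: r_R/(r_R+r_S) = 0.5328.
C_R = 0.5328·C_{A0}·X = 0.5328×1.76×0.489 = 0.459 mol/dm³.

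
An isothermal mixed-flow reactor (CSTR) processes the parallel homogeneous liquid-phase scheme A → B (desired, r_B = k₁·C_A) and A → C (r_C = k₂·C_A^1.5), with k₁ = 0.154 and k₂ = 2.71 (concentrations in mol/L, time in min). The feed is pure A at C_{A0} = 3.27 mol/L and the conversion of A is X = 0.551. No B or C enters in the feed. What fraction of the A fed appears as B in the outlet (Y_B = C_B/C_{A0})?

Exit C_A = C_{A0}(1−X) = 3.27×0.449 = 1.468 mol/L.
Rates in a CSTR are evaluated at the outlet concentration: r_B = 0.154×1.468 = 0.2261, r_C = 2.71×1.468^1.5 = 4.821.
Fraction of consumed A going to B: r_B/(r_B+r_C) = 0.04480.
C_B = 0.04480·C_{A0}·X = 0.04480×3.27×0.551 = 0.0807 mol/L; Y_B = C_B/C_{A0} = 0.0247.

0.0247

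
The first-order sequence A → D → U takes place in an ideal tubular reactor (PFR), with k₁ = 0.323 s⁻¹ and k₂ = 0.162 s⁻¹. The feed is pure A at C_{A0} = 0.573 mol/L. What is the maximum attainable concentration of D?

0.286 mol/L

Evaluating C_D at τ_opt = ln(k₂/k₁)/(k₂−k₁) gives C_{D,max}/C_{A0} = (k₁/k₂)^[k₂/(k₂−k₁)].
= (0.323/0.162)^(0.162/(0.162−0.323)) = (1.994)^(-1.006) = 0.4994.
C_{D,max} = 0.4994×0.573 = 0.286 mol/L.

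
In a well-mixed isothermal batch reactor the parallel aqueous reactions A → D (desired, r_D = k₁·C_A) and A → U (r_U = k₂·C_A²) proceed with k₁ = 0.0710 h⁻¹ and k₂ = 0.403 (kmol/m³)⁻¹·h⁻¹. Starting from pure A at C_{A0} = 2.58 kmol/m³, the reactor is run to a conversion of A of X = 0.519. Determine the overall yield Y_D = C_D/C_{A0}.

0.0454

C_A = C_{A0}(1−X) = 1.241 kmol/m³.
Along a PFR/batch, dC_D/dC_A = −r_D/(r_D+r_U) = −k₁/(k₁+k₂·C_A).
Integrating from C_{A0} to C_A: C_D = (0.0710/0.403)·ln[(0.0710+0.403·2.58)/(0.0710+0.403·1.24)] = 0.1762·ln(1.111/0.5711) = 0.1172 kmol/m³.
Y_D = C_D/C_{A0} = 0.1172/2.58 = 0.0454.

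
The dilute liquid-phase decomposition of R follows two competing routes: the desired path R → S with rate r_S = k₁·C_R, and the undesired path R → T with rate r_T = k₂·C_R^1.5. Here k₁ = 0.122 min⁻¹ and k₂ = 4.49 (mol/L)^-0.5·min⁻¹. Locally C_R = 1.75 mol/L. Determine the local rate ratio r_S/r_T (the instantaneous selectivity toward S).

0.0205

S_{S/T} = r_S/r_T = (k₁·C_R)/(k₂·C_R^1.5) = (k₁/k₂)·C_R^-0.5.
= (0.122×1.750) / (4.49×1.750^1.5) = 0.2135/10.39 = 0.0205.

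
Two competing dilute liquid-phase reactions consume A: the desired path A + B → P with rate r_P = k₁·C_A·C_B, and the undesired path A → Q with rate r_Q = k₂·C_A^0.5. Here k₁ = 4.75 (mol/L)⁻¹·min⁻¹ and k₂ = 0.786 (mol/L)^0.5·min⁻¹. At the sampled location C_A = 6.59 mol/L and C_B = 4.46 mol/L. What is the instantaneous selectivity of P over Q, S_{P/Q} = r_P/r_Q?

69.2

S_{P/Q} = r_P/r_Q = (k₁·C_A·C_B)/(k₂·C_A^0.5) = (k₁/k₂)·C_A^0.5·C_B.
= (4.75×6.590×4.460) / (0.786×6.590^0.5) = 139.6/2.018 = 69.2.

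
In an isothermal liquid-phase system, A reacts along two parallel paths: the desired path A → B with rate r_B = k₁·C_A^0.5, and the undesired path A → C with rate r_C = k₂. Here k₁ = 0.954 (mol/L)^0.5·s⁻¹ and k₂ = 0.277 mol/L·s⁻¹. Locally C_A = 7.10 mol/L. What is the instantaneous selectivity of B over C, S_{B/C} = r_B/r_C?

S_{B/C} = r_B/r_C = (k₁·C_A^0.5)/(k₂) = (k₁/k₂)·C_A^0.5.
= (0.954×7.100^0.5) / (0.277) = 2.542/0.2770 = 9.18.
Since the desired path is higher order in A, keeping C_A high (PFR or concentrated feed) favours B.

9.18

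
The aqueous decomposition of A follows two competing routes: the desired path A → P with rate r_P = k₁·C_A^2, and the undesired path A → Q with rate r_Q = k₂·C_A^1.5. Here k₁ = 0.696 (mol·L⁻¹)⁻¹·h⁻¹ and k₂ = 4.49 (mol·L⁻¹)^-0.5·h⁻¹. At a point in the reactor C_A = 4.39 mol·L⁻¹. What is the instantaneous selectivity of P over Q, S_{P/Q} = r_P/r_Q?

S_{P/Q} = r_P/r_Q = (k₁·C_A^2)/(k₂·C_A^1.5) = (k₁/k₂)·C_A^0.5.
= (0.696×4.390^2) / (4.49×4.390^1.5) = 13.41/41.30 = 0.325.

0.325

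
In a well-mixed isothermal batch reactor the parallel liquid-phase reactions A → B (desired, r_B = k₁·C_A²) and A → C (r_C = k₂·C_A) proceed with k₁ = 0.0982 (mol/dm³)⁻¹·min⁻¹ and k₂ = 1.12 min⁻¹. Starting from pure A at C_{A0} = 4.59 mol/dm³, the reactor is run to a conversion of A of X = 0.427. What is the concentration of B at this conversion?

C_A = C_{A0}(1−X) = 2.630 mol/dm³.
Along a PFR/batch, dC_C/dC_A = −r_C/(r_B+r_C) = −k₂/(k₂+k₁·C_A).
Integrating from C_{A0} to C_A: C_C = (1.12/0.0982)·ln[(1.12+0.0982·4.59)/(1.12+0.0982·2.63)] = 11.41·ln(1.571/1.378) = 1.491 mol/dm³.
Then C_B = (C_{A0}−C_A) − C_C = 1.960 − 1.491 = 0.4691 mol/dm³.

0.469 mol/dm³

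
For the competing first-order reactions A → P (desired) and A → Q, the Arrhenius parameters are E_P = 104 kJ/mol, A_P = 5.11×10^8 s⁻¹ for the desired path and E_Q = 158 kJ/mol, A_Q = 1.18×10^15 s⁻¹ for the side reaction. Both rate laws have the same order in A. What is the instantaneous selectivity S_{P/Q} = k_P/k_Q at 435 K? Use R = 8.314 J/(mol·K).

1.32

k_P/k_Q = (A_P/A_Q)·exp[−(E_P−E_Q)/(RT)] = (A_P/A_Q)·exp[(E_Q−E_P)/(RT)].
(E_Q−E_P)/(RT) = (158−104)×10³/(8.314×435) = 54000/3617 = 14.93.
k_P/k_Q = (5.11×10^8/1.18×10^15)·exp(14.93) = 4.331×10^-7 × 3.052×10^6 = 1.32.
Since E_P < E_Q, lowering the temperature improves selectivity toward P.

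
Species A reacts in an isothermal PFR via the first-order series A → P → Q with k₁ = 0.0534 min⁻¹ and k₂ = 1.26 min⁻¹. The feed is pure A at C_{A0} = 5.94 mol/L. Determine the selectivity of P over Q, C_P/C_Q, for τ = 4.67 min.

Solving the coupled first-order balances gives C_P(τ) = [k₁/(k₂−k₁)]·C_{A0}·(e^(−k₁τ) − e^(−k₂τ)).
e^(−k₁τ) = e^(−0.0534×4.67) = e^(−0.2494) = 0.7793; e^(−k₂τ) = e^(−5.884) = 0.002783.
C_P = 0.0534×5.94/(1.26−0.0534) × (0.7793−0.002783) = 0.2629×0.7765 = 0.2041 mol/L.
C_A = C_{A0}e^(−k₁τ) = 4.629 mol/L, so C_Q = C_{A0}−C_A−C_P = 1.107 mol/L; C_P/C_Q = 0.184.

0.184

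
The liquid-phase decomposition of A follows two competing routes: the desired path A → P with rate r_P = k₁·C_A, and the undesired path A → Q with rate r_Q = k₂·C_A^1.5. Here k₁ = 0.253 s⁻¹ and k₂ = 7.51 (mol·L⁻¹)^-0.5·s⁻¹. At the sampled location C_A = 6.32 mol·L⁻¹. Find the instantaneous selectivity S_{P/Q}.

0.0134

S_{P/Q} = r_P/r_Q = (k₁·C_A)/(k₂·C_A^1.5) = (k₁/k₂)·C_A^-0.5.
= (0.253×6.320) / (7.51×6.320^1.5) = 1.599/119.3 = 0.0134.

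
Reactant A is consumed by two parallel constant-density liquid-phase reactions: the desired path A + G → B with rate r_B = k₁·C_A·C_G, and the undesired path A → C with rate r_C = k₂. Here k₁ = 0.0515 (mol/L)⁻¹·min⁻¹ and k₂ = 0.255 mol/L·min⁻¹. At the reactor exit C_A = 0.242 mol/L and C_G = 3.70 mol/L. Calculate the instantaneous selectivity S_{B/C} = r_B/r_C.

0.181

S_{B/C} = r_B/r_C = (k₁·C_A·C_G)/(k₂) = (k₁/k₂)·C_A·C_G.
= (0.0515×0.2420×3.700) / (0.255) = 0.04611/0.2550 = 0.181.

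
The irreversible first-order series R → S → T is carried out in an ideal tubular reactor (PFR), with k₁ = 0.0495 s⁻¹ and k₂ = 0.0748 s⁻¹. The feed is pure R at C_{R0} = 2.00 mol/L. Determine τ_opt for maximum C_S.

16.3 s

The intermediate peaks when r₁ = r₂, i.e. k₁e^(−k₁τ) = k₂e^(−k₂τ), giving τ_opt = ln(k₂/k₁)/(k₂−k₁).
= ln(0.0748/0.0495)/(0.0748−0.0495) = ln(1.511)/0.02530 = 0.4128/0.02530 = 16.3 s.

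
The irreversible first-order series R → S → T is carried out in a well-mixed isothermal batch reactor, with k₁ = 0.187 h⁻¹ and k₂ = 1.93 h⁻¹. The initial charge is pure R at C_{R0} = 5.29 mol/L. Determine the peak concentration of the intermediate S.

0.399 mol/L

At the optimum, C_{S,max}/C_{R0} = (k₁/k₂)^[k₂/(k₂−k₁)].
= (0.187/1.93)^(1.93/(1.93−0.187)) = (0.09689)^(1.107) = 0.07543.
C_{S,max} = 0.07543×5.29 = 0.399 mol/L.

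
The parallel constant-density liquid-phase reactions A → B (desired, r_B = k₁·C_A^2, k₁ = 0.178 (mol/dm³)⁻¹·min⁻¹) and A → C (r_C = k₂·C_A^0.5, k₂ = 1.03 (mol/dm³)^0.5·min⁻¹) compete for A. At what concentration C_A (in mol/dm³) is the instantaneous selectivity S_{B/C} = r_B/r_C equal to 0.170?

S_{B/C} = (k₁/k₂)·C_A^1.5 ⇒ C_A = (S·k₂/k₁)^(1/1.5).
= (0.170×1.03/0.178)^(0.6667) = (0.9837)^(0.6667) = 0.989 mol/dm³.

0.989 mol/dm³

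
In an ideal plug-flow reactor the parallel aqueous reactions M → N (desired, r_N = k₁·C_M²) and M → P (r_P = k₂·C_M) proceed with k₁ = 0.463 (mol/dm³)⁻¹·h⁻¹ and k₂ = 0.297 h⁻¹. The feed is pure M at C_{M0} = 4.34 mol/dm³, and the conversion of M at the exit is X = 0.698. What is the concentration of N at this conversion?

C_M = C_{M0}(1−X) = 1.311 mol/dm³.
Along a PFR/batch, dC_P/dC_M = −r_P/(r_N+r_P) = −k₂/(k₂+k₁·C_M).
Integrating from C_{M0} to C_M: C_P = (0.297/0.463)·ln[(0.297+0.463·4.34)/(0.297+0.463·1.31)] = 0.6415·ln(2.306/0.9038) = 0.6009 mol/dm³.
Then C_N = (C_{M0}−C_M) − C_P = 3.029 − 0.6009 = 2.428 mol/dm³.

2.43 mol/dm³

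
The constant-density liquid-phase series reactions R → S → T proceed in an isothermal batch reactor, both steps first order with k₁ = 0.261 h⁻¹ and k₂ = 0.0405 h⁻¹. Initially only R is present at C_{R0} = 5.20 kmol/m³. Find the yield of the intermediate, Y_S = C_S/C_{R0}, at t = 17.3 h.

0.574

For first-order series with pure R initially, C_S(t) = k₁C_{R0}/(k₂−k₁)·(e^(−k₁t) − e^(−k₂t)).
e^(−k₁t) = e^(−0.261×17.3) = e^(−4.515) = 0.01094; e^(−k₂t) = e^(−0.7007) = 0.4963.
C_S = 0.261×5.20/(0.0405−0.261) × (0.01094−0.4963) = (-6.155)×(-0.4853) = 2.987 kmol/m³.
Y_S = C_S/C_{R0} = 2.987/5.20 = 0.574.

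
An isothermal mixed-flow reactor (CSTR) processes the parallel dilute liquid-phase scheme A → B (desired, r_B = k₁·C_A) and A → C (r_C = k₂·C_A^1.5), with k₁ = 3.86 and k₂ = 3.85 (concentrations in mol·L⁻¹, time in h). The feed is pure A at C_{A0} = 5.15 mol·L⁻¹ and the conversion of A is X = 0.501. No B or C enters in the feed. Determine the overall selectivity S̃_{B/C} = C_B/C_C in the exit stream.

Exit C_A = C_{A0}(1−X) = 5.15×0.499 = 2.570 mol·L⁻¹.
Rates in a CSTR are evaluated at the outlet concentration: r_B = 3.86×2.570 = 9.920, r_C = 3.85×2.570^1.5 = 15.86.
Overall selectivity = C_B/C_C = r_Bτ/(r_Cτ) = r_B/r_C = 0.625.

0.625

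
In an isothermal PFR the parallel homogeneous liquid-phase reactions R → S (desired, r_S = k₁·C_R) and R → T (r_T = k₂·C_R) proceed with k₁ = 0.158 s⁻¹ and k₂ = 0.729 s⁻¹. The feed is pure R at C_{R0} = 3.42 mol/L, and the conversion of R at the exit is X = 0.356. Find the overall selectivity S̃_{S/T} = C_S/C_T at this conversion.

0.217

C_R = C_{R0}(1−X) = 2.202 mol/L.
Both paths are first order in R, so the instantaneous fraction to S is constant: dC_S/d(−C_R) = k₁/(k₁+k₂) = 0.1781.
C_S = 0.1781·(C_{R0}−C_R) = 0.1781×1.218 = 0.217 mol/L.
C_T = (C_{R0}−C_R)−C_S = 1.001 mol/L; S̃_{S/T} = 0.2169/1.001 = 0.217.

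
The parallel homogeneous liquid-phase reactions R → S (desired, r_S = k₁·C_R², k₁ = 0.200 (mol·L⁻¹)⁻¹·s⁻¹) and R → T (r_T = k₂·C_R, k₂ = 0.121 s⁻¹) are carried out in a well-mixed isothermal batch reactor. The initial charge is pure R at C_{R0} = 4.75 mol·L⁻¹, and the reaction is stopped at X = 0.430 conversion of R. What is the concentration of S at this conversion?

C_R = C_{R0}(1−X) = 2.708 mol·L⁻¹.
Along a PFR/batch, dC_T/dC_R = −r_T/(r_S+r_T) = −k₂/(k₂+k₁·C_R).
Integrating from C_{R0} to C_R: C_T = (0.121/0.200)·ln[(0.121+0.200·4.75)/(0.121+0.200·2.71)] = 0.6050·ln(1.071/0.6625) = 0.2906 mol·L⁻¹.
Then C_S = (C_{R0}−C_R) − C_T = 2.042 − 0.2906 = 1.752 mol·L⁻¹.

1.75 mol·L⁻¹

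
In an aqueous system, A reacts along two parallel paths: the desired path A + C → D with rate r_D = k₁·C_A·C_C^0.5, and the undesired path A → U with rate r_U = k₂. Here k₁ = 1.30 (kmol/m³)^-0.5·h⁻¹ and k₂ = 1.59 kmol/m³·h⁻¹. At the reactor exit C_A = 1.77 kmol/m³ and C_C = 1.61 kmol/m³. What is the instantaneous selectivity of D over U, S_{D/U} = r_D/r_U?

S_{D/U} = r_D/r_U = (k₁·C_A·C_C^0.5)/(k₂) = (k₁/k₂)·C_A·C_C^0.5.
= (1.30×1.770×1.610^0.5) / (1.59) = 2.920/1.590 = 1.84.
Since the desired path is higher order in A, keeping C_A high (PFR or concentrated feed) favours D.

1.84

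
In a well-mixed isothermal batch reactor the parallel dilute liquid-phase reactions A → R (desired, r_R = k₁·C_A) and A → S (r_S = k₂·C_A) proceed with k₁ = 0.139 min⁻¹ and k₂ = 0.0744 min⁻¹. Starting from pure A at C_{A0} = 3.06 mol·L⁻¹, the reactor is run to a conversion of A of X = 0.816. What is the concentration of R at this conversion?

C_A = C_{A0}(1−X) = 0.5630 mol·L⁻¹.
Both paths are first order in A, so the instantaneous fraction to R is constant: dC_R/d(−C_A) = k₁/(k₁+k₂) = 0.6514.
C_R = 0.6514·(C_{A0}−C_A) = 0.6514×2.497 = 1.63 mol·L⁻¹.

1.63 mol·L⁻¹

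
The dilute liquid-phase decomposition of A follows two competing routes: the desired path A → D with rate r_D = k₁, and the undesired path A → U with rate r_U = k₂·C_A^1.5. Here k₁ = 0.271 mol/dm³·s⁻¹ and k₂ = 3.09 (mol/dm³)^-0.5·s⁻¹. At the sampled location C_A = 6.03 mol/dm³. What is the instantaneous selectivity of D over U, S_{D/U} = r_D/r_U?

S_{D/U} = r_D/r_U = (k₁)/(k₂·C_A^1.5) = (k₁/k₂)·C_A^-1.5.
= (0.271) / (3.09×6.030^1.5) = 0.2710/45.75 = 0.00592.
The undesired path is higher order in A, so low C_A (CSTR or dilute feed) favours D.

0.00592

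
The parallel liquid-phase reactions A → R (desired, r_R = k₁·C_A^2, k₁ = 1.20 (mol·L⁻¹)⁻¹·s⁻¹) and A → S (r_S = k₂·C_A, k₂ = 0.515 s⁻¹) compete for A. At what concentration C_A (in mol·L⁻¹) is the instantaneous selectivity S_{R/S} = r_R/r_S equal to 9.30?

S_{R/S} = (k₁/k₂)·C_A ⇒ C_A = S·k₂/k₁.
= 9.30×0.515/1.20 = 3.99 mol·L⁻¹.

3.99 mol·L⁻¹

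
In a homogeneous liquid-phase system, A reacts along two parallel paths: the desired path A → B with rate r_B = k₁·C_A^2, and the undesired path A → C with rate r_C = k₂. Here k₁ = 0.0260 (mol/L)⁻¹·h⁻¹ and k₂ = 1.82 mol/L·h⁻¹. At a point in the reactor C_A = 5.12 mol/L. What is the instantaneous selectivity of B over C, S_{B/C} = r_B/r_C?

S_{B/C} = r_B/r_C = (k₁·C_A^2)/(k₂) = (k₁/k₂)·C_A^2.
= (0.0260×5.120^2) / (1.82) = 0.6816/1.820 = 0.374.
Since the desired path is higher order in A, keeping C_A high (PFR or concentrated feed) favours B.

0.374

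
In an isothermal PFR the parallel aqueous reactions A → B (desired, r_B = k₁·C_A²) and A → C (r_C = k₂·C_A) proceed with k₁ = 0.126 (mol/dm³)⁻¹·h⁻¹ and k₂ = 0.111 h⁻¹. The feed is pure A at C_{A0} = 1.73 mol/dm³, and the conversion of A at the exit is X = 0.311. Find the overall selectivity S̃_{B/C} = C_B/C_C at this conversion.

1.65

C_A = C_{A0}(1−X) = 1.192 mol/dm³.
Along a PFR/batch, dC_C/dC_A = −r_C/(r_B+r_C) = −k₂/(k₂+k₁·C_A).
Integrating from C_{A0} to C_A: C_C = (0.111/0.126)·ln[(0.111+0.126·1.73)/(0.111+0.126·1.19)] = 0.8810·ln(0.3290/0.2612) = 0.2033 mol/dm³.
Then C_B = (C_{A0}−C_A) − C_C = 0.5380 − 0.2033 = 0.3347 mol/dm³.
S̃_{B/C} = C_B/C_C = 0.3347/0.2033 = 1.65.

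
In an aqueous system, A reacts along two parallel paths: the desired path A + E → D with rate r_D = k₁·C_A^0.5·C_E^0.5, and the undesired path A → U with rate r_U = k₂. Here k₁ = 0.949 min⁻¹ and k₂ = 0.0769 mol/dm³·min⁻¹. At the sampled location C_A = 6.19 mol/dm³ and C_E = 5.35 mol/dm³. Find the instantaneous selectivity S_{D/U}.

71.0

S_{D/U} = r_D/r_U = (k₁·C_A^0.5·C_E^0.5)/(k₂) = (k₁/k₂)·C_A^0.5·C_E^0.5.
= (0.949×6.190^0.5×5.350^0.5) / (0.0769) = 5.461/0.07690 = 71.0.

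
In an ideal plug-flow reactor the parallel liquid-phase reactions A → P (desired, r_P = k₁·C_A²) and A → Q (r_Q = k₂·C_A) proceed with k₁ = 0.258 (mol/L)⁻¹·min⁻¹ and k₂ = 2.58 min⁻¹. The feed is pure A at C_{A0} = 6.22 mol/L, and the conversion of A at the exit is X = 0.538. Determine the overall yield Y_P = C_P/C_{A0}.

C_A = C_{A0}(1−X) = 2.874 mol/L.
Along a PFR/batch, dC_Q/dC_A = −r_Q/(r_P+r_Q) = −k₂/(k₂+k₁·C_A).
Integrating from C_{A0} to C_A: C_Q = (2.58/0.258)·ln[(2.58+0.258·6.22)/(2.58+0.258·2.87)] = 10.00·ln(4.185/3.321) = 2.311 mol/L.
Then C_P = (C_{A0}−C_A) − C_Q = 3.346 − 2.311 = 1.036 mol/L.
Y_P = C_P/C_{A0} = 1.036/6.22 = 0.167.

0.167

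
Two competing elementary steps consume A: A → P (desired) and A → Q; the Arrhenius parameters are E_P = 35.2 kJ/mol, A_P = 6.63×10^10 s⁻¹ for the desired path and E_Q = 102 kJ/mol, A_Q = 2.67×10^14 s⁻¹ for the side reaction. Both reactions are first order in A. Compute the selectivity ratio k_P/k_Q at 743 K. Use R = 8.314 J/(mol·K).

With equal orders, S_{P/Q} = k_P/k_Q = (A_P/A_Q)·exp[(E_Q−E_P)/(RT)].
(E_Q−E_P)/(RT) = (102−35.2)×10³/(8.314×743) = 66800/6177 = 10.81.
k_P/k_Q = (6.63×10^10/2.67×10^14)·exp(10.81) = 2.483×10^-4 × 49701 = 12.3.
Since E_P < E_Q, lowering the temperature improves selectivity toward P.

12.3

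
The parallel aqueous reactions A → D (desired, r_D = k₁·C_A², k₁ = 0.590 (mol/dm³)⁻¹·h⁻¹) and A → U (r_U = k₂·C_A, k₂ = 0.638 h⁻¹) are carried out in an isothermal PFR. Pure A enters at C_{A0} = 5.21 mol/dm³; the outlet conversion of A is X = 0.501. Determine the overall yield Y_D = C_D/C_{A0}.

C_A = C_{A0}(1−X) = 2.600 mol/dm³.
Along a PFR/batch, dC_U/dC_A = −r_U/(r_D+r_U) = −k₂/(k₂+k₁·C_A).
Integrating from C_{A0} to C_A: C_U = (0.638/0.590)·ln[(0.638+0.590·5.21)/(0.638+0.590·2.60)] = 1.081·ln(3.712/2.172) = 0.5796 mol/dm³.
Then C_D = (C_{A0}−C_A) − C_U = 2.610 − 0.5796 = 2.031 mol/dm³.
Y_D = C_D/C_{A0} = 2.031/5.21 = 0.390.

0.390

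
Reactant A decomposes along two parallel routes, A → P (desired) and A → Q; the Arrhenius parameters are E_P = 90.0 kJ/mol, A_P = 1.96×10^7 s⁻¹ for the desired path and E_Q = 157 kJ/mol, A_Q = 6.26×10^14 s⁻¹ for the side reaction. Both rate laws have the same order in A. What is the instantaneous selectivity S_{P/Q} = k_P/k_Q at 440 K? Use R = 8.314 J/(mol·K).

2.82

Since both paths have the same order in A, the concentration cancels and S_{P/Q} = k_P/k_Q = (A_P/A_Q)·exp[(E_Q−E_P)/(RT)].
(E_Q−E_P)/(RT) = (157−90.0)×10³/(8.314×440) = 67000/3658 = 18.32.
k_P/k_Q = (1.96×10^7/6.26×10^14)·exp(18.32) = 3.131×10^-8 × 8.999×10^7 = 2.82.
Since E_P < E_Q, lowering the temperature improves selectivity toward P.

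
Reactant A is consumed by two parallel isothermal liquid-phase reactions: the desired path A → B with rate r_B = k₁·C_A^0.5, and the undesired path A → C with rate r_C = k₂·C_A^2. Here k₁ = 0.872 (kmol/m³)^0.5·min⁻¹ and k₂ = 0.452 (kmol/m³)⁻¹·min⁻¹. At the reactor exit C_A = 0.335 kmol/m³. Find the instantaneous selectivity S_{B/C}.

S_{B/C} = r_B/r_C = (k₁·C_A^0.5)/(k₂·C_A^2) = (k₁/k₂)·C_A^-1.5.
= (0.872×0.3350^0.5) / (0.452×0.3350^2) = 0.5047/0.05073 = 9.95.

9.95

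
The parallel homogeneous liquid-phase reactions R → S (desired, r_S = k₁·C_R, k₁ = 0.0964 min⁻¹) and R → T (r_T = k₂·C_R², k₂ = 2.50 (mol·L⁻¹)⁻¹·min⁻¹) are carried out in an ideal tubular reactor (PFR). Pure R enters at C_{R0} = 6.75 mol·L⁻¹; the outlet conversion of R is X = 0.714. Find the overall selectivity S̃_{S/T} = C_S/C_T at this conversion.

C_R = C_{R0}(1−X) = 1.931 mol·L⁻¹.
Along a PFR/batch, dC_S/dC_R = −r_S/(r_S+r_T) = −k₁/(k₁+k₂·C_R).
Integrating from C_{R0} to C_R: C_S = (0.0964/2.50)·ln[(0.0964+2.50·6.75)/(0.0964+2.50·1.93)] = 0.03856·ln(16.97/4.923) = 0.04773 mol·L⁻¹.
C_T = (C_{R0}−C_R)−C_S = 4.772 mol·L⁻¹; S̃_{S/T} = 0.04773/4.772 = 0.0100.

0.0100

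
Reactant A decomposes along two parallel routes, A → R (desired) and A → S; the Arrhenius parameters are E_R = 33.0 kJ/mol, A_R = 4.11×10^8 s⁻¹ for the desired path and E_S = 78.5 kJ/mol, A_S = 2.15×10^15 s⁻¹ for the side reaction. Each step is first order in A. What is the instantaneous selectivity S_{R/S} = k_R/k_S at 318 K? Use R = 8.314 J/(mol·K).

5.70

With equal orders, S_{R/S} = k_R/k_S = (A_R/A_S)·exp[(E_S−E_R)/(RT)].
(E_S−E_R)/(RT) = (78.5−33.0)×10³/(8.314×318) = 45500/2644 = 17.21.
k_R/k_S = (4.11×10^8/2.15×10^15)·exp(17.21) = 1.912×10^-7 × 2.979×10^7 = 5.70.
Since E_R < E_S, lowering the temperature improves selectivity toward R.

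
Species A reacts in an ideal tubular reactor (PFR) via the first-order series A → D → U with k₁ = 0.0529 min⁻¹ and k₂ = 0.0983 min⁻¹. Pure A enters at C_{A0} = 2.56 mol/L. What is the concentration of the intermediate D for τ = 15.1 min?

For first-order series with pure A initially, C_D(τ) = k₁C_{A0}/(k₂−k₁)·(e^(−k₁τ) − e^(−k₂τ)).
e^(−k₁τ) = e^(−0.0529×15.1) = e^(−0.7988) = 0.4499; e^(−k₂τ) = e^(−1.484) = 0.2267.
C_D = 0.0529×2.56/(0.0983−0.0529) × (0.4499−0.2267) = 2.983×0.2232 = 0.6658 mol/L.

0.666 mol/L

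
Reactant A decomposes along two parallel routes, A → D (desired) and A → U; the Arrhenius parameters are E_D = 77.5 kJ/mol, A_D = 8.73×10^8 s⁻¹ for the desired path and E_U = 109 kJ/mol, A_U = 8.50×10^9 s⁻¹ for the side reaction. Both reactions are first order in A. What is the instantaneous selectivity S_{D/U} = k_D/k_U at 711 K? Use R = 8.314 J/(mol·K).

21.2

k_D/k_U = (A_D/A_U)·exp[−(E_D−E_U)/(RT)] = (A_D/A_U)·exp[(E_U−E_D)/(RT)].
(E_U−E_D)/(RT) = (109−77.5)×10³/(8.314×711) = 31500/5911 = 5.329.
k_D/k_U = (8.73×10^8/8.50×10^9)·exp(5.329) = 0.1027 × 206.2 = 21.2.
Since E_D < E_U, lowering the temperature improves selectivity toward D.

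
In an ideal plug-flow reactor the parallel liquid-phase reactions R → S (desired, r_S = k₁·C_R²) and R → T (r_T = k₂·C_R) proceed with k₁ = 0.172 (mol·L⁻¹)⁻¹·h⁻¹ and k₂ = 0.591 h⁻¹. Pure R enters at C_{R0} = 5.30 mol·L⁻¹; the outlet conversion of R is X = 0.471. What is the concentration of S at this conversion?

C_R = C_{R0}(1−X) = 2.804 mol·L⁻¹.
Along a PFR/batch, dC_T/dC_R = −r_T/(r_S+r_T) = −k₂/(k₂+k₁·C_R).
Integrating from C_{R0} to C_R: C_T = (0.591/0.172)·ln[(0.591+0.172·5.30)/(0.591+0.172·2.80)] = 3.436·ln(1.503/1.073) = 1.156 mol·L⁻¹.
Then C_S = (C_{R0}−C_R) − C_T = 2.496 − 1.156 = 1.340 mol·L⁻¹.

1.34 mol·L⁻¹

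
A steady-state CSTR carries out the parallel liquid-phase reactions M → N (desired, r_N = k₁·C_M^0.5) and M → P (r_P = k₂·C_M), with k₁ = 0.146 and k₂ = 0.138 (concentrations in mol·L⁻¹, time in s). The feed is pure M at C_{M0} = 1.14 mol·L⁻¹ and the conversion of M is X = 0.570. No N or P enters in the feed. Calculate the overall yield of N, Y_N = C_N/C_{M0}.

Exit C_M = C_{M0}(1−X) = 1.14×0.430 = 0.4902 mol·L⁻¹.
In a CSTR the entire volume is at exit conditions, so r_N = 0.146×0.4902^0.5 = 0.1022 and r_P = 0.138×0.4902 = 0.06765.
Fraction of consumed M going to N: r_N/(r_N+r_P) = 0.6018.
C_N = 0.6018·C_{M0}·X = 0.6018×1.14×0.570 = 0.391 mol·L⁻¹; Y_N = C_N/C_{M0} = 0.343.

0.343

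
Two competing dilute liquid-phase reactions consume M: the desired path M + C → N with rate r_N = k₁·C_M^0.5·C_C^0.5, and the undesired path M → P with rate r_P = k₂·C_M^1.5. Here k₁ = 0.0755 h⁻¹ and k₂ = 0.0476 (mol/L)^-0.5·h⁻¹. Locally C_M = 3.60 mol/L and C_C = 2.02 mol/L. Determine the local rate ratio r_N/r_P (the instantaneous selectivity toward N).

S_{N/P} = r_N/r_P = (k₁·C_M^0.5·C_C^0.5)/(k₂·C_M^1.5) = (k₁/k₂)·C_M⁻¹·C_C^0.5.
= (0.0755×3.600^0.5×2.020^0.5) / (0.0476×3.600^1.5) = 0.2036/0.3251 = 0.626.

0.626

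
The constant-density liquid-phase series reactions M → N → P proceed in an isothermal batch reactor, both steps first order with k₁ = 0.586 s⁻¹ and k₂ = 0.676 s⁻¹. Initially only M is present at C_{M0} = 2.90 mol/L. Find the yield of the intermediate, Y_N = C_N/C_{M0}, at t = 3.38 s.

For first-order series with pure M initially, C_N(t) = k₁C_{M0}/(k₂−k₁)·(e^(−k₁t) − e^(−k₂t)).
e^(−k₁t) = e^(−0.586×3.38) = e^(−1.981) = 0.1380; e^(−k₂t) = e^(−2.285) = 0.1018.
C_N = 0.586×2.90/(0.676−0.586) × (0.1380−0.1018) = 18.88×0.03619 = 0.6833 mol/L.
Y_N = C_N/C_{M0} = 0.6833/2.90 = 0.236.

0.236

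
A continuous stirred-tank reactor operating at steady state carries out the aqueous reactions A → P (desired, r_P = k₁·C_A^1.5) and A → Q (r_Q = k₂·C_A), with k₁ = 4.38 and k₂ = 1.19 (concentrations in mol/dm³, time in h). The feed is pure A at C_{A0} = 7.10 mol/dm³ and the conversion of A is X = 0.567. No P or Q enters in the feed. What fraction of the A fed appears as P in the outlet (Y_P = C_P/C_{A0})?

Exit C_A = C_{A0}(1−X) = 7.10×0.433 = 3.074 mol/dm³.
Rates in a CSTR are evaluated at the outlet concentration: r_P = 4.38×3.074^1.5 = 23.61, r_Q = 1.19×3.074 = 3.658.
Fraction of consumed A going to P: r_P/(r_P+r_Q) = 0.8658.
C_P = 0.8658·C_{A0}·X = 0.8658×7.10×0.567 = 3.49 mol/dm³; Y_P = C_P/C_{A0} = 0.491.

0.491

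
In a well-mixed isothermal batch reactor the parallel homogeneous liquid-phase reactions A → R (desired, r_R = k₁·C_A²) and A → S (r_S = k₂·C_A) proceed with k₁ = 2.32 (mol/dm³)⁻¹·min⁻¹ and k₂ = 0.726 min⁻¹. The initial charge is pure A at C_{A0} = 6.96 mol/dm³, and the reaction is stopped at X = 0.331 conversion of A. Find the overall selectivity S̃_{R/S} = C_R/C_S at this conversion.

C_A = C_{A0}(1−X) = 4.656 mol/dm³.
Along a PFR/batch, dC_S/dC_A = −r_S/(r_R+r_S) = −k₂/(k₂+k₁·C_A).
Integrating from C_{A0} to C_A: C_S = (0.726/2.32)·ln[(0.726+2.32·6.96)/(0.726+2.32·4.66)] = 0.3129·ln(16.87/11.53) = 0.1192 mol/dm³.
Then C_R = (C_{A0}−C_A) − C_S = 2.304 − 0.1192 = 2.185 mol/dm³.
S̃_{R/S} = C_R/C_S = 2.185/0.1192 = 18.3.

18.3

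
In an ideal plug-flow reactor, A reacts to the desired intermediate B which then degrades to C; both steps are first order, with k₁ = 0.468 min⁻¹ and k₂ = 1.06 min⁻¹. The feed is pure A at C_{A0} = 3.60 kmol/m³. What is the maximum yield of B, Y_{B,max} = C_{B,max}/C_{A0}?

0.231

For a first-order series the maximum intermediate yield is C_{B,max}/C_{A0} = (k₁/k₂)^[k₂/(k₂−k₁)].
= (0.468/1.06)^(1.06/(1.06−0.468)) = (0.4415)^(1.791) = 0.2313.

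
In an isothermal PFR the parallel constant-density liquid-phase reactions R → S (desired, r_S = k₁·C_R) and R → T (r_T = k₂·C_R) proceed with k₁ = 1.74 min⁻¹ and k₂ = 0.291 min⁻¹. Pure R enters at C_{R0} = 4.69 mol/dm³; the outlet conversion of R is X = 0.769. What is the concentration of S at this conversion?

C_R = C_{R0}(1−X) = 1.083 mol/dm³.
Both paths are first order in R, so the instantaneous fraction to S is constant: dC_S/d(−C_R) = k₁/(k₁+k₂) = 0.8567.
C_S = 0.8567·(C_{R0}−C_R) = 0.8567×3.607 = 3.09 mol/dm³.

3.09 mol/dm³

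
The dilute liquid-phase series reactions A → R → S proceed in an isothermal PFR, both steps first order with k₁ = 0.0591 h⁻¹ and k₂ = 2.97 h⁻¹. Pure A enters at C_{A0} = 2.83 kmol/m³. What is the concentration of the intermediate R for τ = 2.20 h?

0.0504 kmol/m³

Solving the coupled first-order balances gives C_R(τ) = [k₁/(k₂−k₁)]·C_{A0}·(e^(−k₁τ) − e^(−k₂τ)).
e^(−k₁τ) = e^(−0.0591×2.20) = e^(−0.1300) = 0.8781; e^(−k₂τ) = e^(−6.534) = 0.001453.
C_R = 0.0591×2.83/(2.97−0.0591) × (0.8781−0.001453) = 0.05746×0.8766 = 0.05037 kmol/m³.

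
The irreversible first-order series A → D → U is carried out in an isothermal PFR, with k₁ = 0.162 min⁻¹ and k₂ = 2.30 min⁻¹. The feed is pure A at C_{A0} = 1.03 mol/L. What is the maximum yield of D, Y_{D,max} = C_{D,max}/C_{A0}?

For a first-order series the maximum intermediate yield is C_{D,max}/C_{A0} = (k₁/k₂)^[k₂/(k₂−k₁)].
= (0.162/2.30)^(2.30/(2.30−0.162)) = (0.07043)^(1.076) = 0.05761.

0.0576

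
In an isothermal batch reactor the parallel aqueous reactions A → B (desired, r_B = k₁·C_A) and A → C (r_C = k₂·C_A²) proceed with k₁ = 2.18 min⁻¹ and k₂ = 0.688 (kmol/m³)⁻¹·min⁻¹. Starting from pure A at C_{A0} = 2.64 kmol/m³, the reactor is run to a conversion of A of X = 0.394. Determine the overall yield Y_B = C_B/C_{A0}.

0.237

C_A = C_{A0}(1−X) = 1.600 kmol/m³.
Along a PFR/batch, dC_B/dC_A = −r_B/(r_B+r_C) = −k₁/(k₁+k₂·C_A).
Integrating from C_{A0} to C_A: C_B = (2.18/0.688)·ln[(2.18+0.688·2.64)/(2.18+0.688·1.60)] = 3.169·ln(3.996/3.281) = 0.6252 kmol/m³.
Y_B = C_B/C_{A0} = 0.6252/2.64 = 0.237.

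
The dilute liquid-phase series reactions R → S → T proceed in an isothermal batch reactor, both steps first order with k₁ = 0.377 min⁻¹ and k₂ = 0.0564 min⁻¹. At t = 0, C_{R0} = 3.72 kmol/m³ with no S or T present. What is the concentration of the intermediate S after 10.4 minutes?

Solving the coupled first-order balances gives C_S(t) = [k₁/(k₂−k₁)]·C_{R0}·(e^(−k₁t) − e^(−k₂t)).
e^(−k₁t) = e^(−0.377×10.4) = e^(−3.921) = 0.01983; e^(−k₂t) = e^(−0.5866) = 0.5562.
C_S = 0.377×3.72/(0.0564−0.377) × (0.01983−0.5562) = (-4.374)×(-0.5364) = 2.346 kmol/m³.

2.35 kmol/m³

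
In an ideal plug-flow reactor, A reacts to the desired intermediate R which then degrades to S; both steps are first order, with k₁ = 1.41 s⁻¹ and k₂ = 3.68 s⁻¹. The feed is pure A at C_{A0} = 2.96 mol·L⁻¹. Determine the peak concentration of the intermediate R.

0.625 mol·L⁻¹

At the optimum, C_{R,max}/C_{A0} = (k₁/k₂)^[k₂/(k₂−k₁)].
= (1.41/3.68)^(3.68/(3.68−1.41)) = (0.3832)^(1.621) = 0.2111.
C_{R,max} = 0.2111×2.96 = 0.625 mol·L⁻¹.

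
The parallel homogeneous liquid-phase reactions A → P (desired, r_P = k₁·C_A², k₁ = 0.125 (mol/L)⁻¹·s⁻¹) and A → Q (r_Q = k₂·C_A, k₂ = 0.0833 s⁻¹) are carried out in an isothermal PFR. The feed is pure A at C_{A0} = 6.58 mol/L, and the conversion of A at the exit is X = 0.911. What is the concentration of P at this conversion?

C_A = C_{A0}(1−X) = 0.5856 mol/L.
Along a PFR/batch, dC_Q/dC_A = −r_Q/(r_P+r_Q) = −k₂/(k₂+k₁·C_A).
Integrating from C_{A0} to C_A: C_Q = (0.0833/0.125)·ln[(0.0833+0.125·6.58)/(0.0833+0.125·0.586)] = 0.6664·ln(0.9058/0.1565) = 1.170 mol/L.
Then C_P = (C_{A0}−C_A) − C_Q = 5.994 − 1.170 = 4.824 mol/L.

4.82 mol/L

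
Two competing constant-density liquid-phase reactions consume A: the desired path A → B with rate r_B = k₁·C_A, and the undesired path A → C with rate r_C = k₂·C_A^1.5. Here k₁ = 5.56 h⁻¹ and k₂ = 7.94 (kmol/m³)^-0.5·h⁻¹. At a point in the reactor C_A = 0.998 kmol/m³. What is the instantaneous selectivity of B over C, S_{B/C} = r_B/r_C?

S_{B/C} = r_B/r_C = (k₁·C_A)/(k₂·C_A^1.5) = (k₁/k₂)·C_A^-0.5.
= (5.56×0.9980) / (7.94×0.9980^1.5) = 5.549/7.916 = 0.701.

0.701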